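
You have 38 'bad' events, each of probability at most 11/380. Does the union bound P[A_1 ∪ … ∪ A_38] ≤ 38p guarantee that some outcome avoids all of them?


Union bound: P[∪_{i=1}^{38} A_i] ≤ Σ_i P[A_i] ≤ 38·p = 38·(11/380) = 11/10.
Numerically: 11/10 ≈ 1.1000.
Is 11/10 < 1? NO.
Since the bound 11/10 is ≥ 1, the union bound is uninformative here; it does NOT by itself certify existence.

38·p = 11/10 ≈ 1.1000; existence NOT certified by the union bound.


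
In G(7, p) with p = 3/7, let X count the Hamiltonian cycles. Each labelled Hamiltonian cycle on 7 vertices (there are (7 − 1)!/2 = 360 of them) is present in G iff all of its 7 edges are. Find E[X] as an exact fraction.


K_7 has (7 − 1)!/2 = 360 labelled Hamiltonian cycles.
For each such Hamiltonian cycle H, let X_H = 1 if all 7 edges of H are present in G. Then P[X_H = 1] = p^{7} = (3/7)^{7} = 2187/823543.
By linearity of expectation: E[X] = Σ_H E[X_H] = 360 · p^{7} = 360 · 2187/823543 = 787320/823543.
Numerically: E[X] ≈ 0.956016.

E[X] = 360 · (3/7)^{7} = 787320/823543 ≈ 0.956016.


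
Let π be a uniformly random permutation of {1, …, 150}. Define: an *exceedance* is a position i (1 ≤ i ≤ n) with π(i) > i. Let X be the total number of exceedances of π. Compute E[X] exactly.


Write X = Σ_{i=1}^{150} X_i, where X_i = 1_{π(i) > i}.
For each fixed i, π(i) is uniform over {1, …, 150} (marginal of a uniform permutation), so P[π(i) > i] = (n − i)/n. Summing: Σ_{i=1}^{150} (n − i)/n = (0 + 1 + … + 149)/150 = 150(150 − 1)/(2·150) = (150 − 1)/2.
Hence E[X] = Σ_{i=1}^{150} (150 − i)/150 = 149/2 ≈ 74.500000.

E[X] = 149/2 = 74.500000.


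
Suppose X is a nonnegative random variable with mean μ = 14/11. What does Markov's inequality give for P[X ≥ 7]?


μ = E[X] = 14/11, a = 7.
Markov: P[X ≥ 7] ≤ μ/a = (14/11)/7 = 2/11.
Numerically: ≈ 0.1818.
(Since a = 7 > μ = 1.2727, the bound 2/11 is < 1 and informative.)

P[X ≥ 7] ≤ 2/11 ≈ 0.1818.


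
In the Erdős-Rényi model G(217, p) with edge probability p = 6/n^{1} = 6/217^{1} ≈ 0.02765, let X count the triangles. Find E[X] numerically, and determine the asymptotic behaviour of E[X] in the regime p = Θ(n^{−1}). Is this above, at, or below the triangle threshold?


Number of potential triangles: C(217, 3) = 1679580.
Each occurs with probability p³ ≈ (0.02765)³ ≈ 2.113852e-05.
By linearity: E[X] = C(217, 3)·p³ ≈ 1679580 · 2.113852e-05 ≈ 35.5038.
Here α = 1, so p = 6/n is exactly at the triangle threshold p ~ 1/n. Asymptotically E[X] → c³/6 = 6³/6 = 36 ≈ 36.0000, a bounded constant. In this regime the triangle count is asymptotically Poisson(c³/6).

E[X] ≈ 35.5038; in regime p = Θ(1/n^{1}) E[X] stays bounded (at the triangle threshold p ~ 1/n).


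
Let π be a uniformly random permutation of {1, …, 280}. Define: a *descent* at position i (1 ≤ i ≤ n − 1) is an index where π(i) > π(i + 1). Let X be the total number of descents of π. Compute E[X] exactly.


Write X = Σ X_I over i = 1, …, 279, with X_I the indicator of one descent.
There are 279 indicators.
For each fixed i, the pair (π(i), π(i+1)) is a uniformly random ordered pair of distinct values from {1, …, 280}; by symmetry P[π(i) > π(i+1)] = 1/2.
By linearity: E[X] = 279 · (1/2) = (280 − 1) · (1/2) = 279/2 ≈ 139.5000.

E[X] = 279/2 = 139.5000.


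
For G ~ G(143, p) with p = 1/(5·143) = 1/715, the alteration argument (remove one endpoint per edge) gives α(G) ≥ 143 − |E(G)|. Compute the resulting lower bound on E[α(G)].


E[|E(G)|] = C(143, 2)·p = 10153 · (1/715) = 71/5.
E[α(G)] ≥ n − E[|E(G)|] = 143 − 71/5 = 644/5.
Numerically: ≈ 128.800.
(This is only a lower bound; the true E[α(G)] may be larger.)

E[α(G)] ≥ 644/5 ≈ 128.800.


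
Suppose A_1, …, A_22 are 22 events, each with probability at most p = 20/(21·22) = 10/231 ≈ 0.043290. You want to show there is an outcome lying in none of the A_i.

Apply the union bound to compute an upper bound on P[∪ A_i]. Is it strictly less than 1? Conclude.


Union bound: P[∪_{i=1}^{22} A_i] ≤ Σ_i P[A_i] ≤ 22·p = 22·(10/231) = 20/21.
Numerically: 20/21 ≈ 0.952381.
Is 20/21 < 1? YES.
Since P[∪ A_i] ≤ 20/21 < 1, the complement has P[∩ A_i^c] ≥ 1 − 20/21 = 1/21 > 0, so some outcome avoids every A_i.

22·p = 20/21 ≈ 0.952381; existence CERTIFIED by the union bound.


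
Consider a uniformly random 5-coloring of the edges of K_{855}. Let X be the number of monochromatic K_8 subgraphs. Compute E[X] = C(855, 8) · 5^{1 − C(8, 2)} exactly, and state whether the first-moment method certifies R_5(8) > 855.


E[X] = C(855, 8) · 5^{1 − 28} = 6854000254398702450 · 5^{−27} = 6854000254398702450/7450580596923828125.
As a reduced fraction: E[X] = 274160010175948098/298023223876953125 ≈ 0.920.
Is E[X] < 1? YES.
Since E[X] < 1, there exists a 5-coloring of K_{855} with no monochromatic K_8; hence R_5(8) > 855.

E[X] = 274160010175948098/298023223876953125 ≈ 0.920; E[X] < 1, so R_5(8) > 855.


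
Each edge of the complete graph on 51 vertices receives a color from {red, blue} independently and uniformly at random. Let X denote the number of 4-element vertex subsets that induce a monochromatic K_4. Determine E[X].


Let X = Σ_S X_S over the C(51, 4) = 249900 subsets S of size 4, where X_S = 1 if the K_4 on S is monochromatic.
For a fixed S, the K_4 on S has C(4, 2) = 6 edges. P[all 6 edges red] = (1/2)^6, and likewise for blue, so P[monochromatic] = 2·(1/2)^6 = 2^{1 − 6} = 1/32.
Summing: E[X] = C(51, 4) · 2^{1 − 6} = 249900 · 1/32 = 62475/8.
Numerically: E[X] ≈ 7809.37500.

E[X] = C(51,4)·2^(1−C(4,2)) = 62475/8 ≈ 7809.37500.


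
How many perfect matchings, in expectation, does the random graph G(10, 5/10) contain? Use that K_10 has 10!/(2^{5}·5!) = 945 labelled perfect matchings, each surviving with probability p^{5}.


K_10 has 10!/(2^{5}·5!) = 945 labelled perfect matchings.
For each such perfect matching H, let X_H = 1 if all 5 edges of H are present in G. Then P[X_H = 1] = p^{5} = (1/2)^{5} = 1/32.
Summing the indicators: E[X] = Σ_H E[X_H] = 945 · p^{5} = 945 · 1/32 = 945/32.
Numerically: E[X] ≈ 29.531.

E[X] = 945 · (1/2)^{5} = 945/32 ≈ 29.531.


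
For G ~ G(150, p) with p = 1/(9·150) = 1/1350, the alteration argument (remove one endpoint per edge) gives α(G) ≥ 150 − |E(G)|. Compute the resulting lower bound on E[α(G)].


E[|E(G)|] = C(150, 2)·p = 11175 · (1/1350) = 149/18.
E[α(G)] ≥ n − E[|E(G)|] = 150 − 149/18 = 2551/18.
Numerically: ≈ 141.722222.
(This is only a lower bound; the true E[α(G)] may be larger.)

E[α(G)] ≥ 2551/18 ≈ 141.722222.


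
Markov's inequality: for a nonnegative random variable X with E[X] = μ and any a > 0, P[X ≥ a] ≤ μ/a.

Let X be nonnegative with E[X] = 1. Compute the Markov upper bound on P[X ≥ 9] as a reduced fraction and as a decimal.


μ = E[X] = 1, a = 9.
Markov: P[X ≥ 9] ≤ μ/a = (1)/9 = 1/9.
Numerically: ≈ 0.11111.
(Since a = 9 > μ = 1.00000, the bound 1/9 is < 1 and informative.)

P[X ≥ 9] ≤ 1/9 ≈ 0.11111.


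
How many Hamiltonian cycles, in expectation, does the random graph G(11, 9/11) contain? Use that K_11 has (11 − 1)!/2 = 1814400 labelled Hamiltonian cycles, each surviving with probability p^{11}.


K_11 has (11 − 1)!/2 = 1814400 labelled Hamiltonian cycles.
For each such Hamiltonian cycle H, let X_H = 1 if all 11 edges of H are present in G. Then P[X_H = 1] = p^{11} = (9/11)^{11} = 31381059609/285311670611.
By linearity: E[X] = Σ_H E[X_H] = 1814400 · p^{11} = 1814400 · 31381059609/285311670611 = 56937794554569600/285311670611.
Numerically: E[X] ≈ 2e+05.

E[X] = 1814400 · (9/11)^{11} = 56937794554569600/285311670611 ≈ 2e+05.


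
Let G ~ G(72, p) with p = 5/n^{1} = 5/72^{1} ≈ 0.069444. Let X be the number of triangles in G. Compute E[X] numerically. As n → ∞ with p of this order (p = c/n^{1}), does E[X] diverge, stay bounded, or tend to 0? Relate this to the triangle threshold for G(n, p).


Number of potential triangles: C(72, 3) = 59640.
Each occurs with probability p³ ≈ (0.069444)³ ≈ 3.3489798e-04.
By linearity: E[X] = C(72, 3)·p³ ≈ 59640 · 3.3489798e-04 ≈ 19.97332.
Here α = 1, so p = 5/n is exactly at the triangle threshold p ~ 1/n. Asymptotically E[X] → c³/6 = 5³/6 = 125/6 ≈ 20.83333, a bounded constant. In this regime the triangle count is asymptotically Poisson(c³/6).

E[X] ≈ 19.97332; in regime p = Θ(1/n^{1}) E[X] stays bounded (at the triangle threshold p ~ 1/n).


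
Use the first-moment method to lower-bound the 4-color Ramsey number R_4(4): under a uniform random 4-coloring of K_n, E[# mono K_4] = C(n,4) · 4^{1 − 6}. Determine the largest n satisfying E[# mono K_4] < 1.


We need C(n, 4) · 4^{1 − 6} < 1, i.e. C(n, 4) < 4^{6 − 1} = 1024.
Check values of n near the boundary:
  n = 9: C(9, 4) = 126; 126 < 1024? YES
  n = 10: C(10, 4) = 210; 210 < 1024? YES
  n = 11: C(11, 4) = 330; 330 < 1024? YES
  n = 12: C(12, 4) = 495; 495 < 1024? YES
  n = 13: C(13, 4) = 715; 715 < 1024? YES
  n = 14: C(14, 4) = 1001; 1001 < 1024? YES
  n = 15: C(15, 4) = 1365; 1365 < 1024? NO
  n = 16: C(16, 4) = 1820; 1820 < 1024? NO
The largest n with C(n, 4) < 1024 is n = 14 (where E[X] = 1001/1024 ≈ 0.9775). Hence R_4(4) > 14, i.e. R_4(4) ≥ 15.

Largest n = 14; hence R_4(4) > 14.


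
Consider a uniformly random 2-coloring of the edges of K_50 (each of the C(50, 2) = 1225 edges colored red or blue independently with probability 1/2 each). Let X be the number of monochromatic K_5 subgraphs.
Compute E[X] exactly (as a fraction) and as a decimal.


Let X = Σ_S X_S over the C(50, 5) = 2118760 subsets S of size 5, where X_S = 1 if the K_5 on S is monochromatic.
For a fixed S, the K_5 on S has C(5, 2) = 10 edges. P[all 10 edges red] = (1/2)^10, and likewise for blue, so P[monochromatic] = 2·(1/2)^10 = 2^{1 − 10} = 1/512.
Summing: E[X] = C(50, 5) · 2^{1 − 10} = 2118760 · 1/512 = 264845/64.
Numerically: E[X] ≈ 4138.20312.

E[X] = C(50,5)·2^(1−C(5,2)) = 264845/64 ≈ 4138.20312.


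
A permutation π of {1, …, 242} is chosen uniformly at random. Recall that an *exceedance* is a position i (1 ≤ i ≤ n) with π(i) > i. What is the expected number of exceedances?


Write X = Σ_{i=1}^{242} X_i, where X_i = 1_{π(i) > i}.
For each fixed i, π(i) is uniform over {1, …, 242} (marginal of a uniform permutation), so P[π(i) > i] = (n − i)/n. Summing: Σ_{i=1}^{242} (n − i)/n = (0 + 1 + … + 241)/242 = 242(242 − 1)/(2·242) = (242 − 1)/2.
Hence E[X] = Σ_{i=1}^{242} (242 − i)/242 = 241/2 ≈ 120.500000.

E[X] = 241/2 = 120.500000.


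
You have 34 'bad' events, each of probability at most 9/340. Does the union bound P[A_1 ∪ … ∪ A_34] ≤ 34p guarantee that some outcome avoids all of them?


Union bound: P[∪_{i=1}^{34} A_i] ≤ Σ_i P[A_i] ≤ 34·p = 34·(9/340) = 9/10.
Numerically: 9/10 ≈ 0.900.
Is 9/10 < 1? YES.
Since P[∪ A_i] ≤ 9/10 < 1, the complement has P[∩ A_i^c] ≥ 1 − 9/10 = 1/10 > 0, so some outcome avoids every A_i.

34·p = 9/10 ≈ 0.900; existence CERTIFIED by the union bound.


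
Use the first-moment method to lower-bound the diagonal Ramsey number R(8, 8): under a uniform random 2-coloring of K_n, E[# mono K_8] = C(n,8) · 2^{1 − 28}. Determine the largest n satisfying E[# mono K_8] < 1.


We need C(n, 8) · 2^{1 − 28} < 1, i.e. C(n, 8) < 2^{28 − 1} = 134217728.
Check values of n near the boundary:
  n = 40: C(40, 8) = 76904685; 76904685 < 134217728? YES
  n = 41: C(41, 8) = 95548245; 95548245 < 134217728? YES
  n = 42: C(42, 8) = 118030185; 118030185 < 134217728? YES
  n = 43: C(43, 8) = 145008513; 145008513 < 134217728? NO
  n = 44: C(44, 8) = 177232627; 177232627 < 134217728? NO
  n = 45: C(45, 8) = 215553195; 215553195 < 134217728? NO
The largest n with C(n, 8) < 134217728 is n = 42 (where E[X] = 118030185/134217728 ≈ 0.87939). Hence R(8, 8) > 42, i.e. R(8, 8) ≥ 43.

Largest n = 42; hence R(8, 8) > 42.


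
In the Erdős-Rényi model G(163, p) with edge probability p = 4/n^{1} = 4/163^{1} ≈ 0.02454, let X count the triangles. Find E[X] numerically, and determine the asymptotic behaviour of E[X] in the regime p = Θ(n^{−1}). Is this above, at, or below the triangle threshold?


Number of potential triangles: C(163, 3) = 708561.
Each occurs with probability p³ ≈ (0.02454)³ ≈ 1.4778051e-05.
By linearity: E[X] = C(163, 3)·p³ ≈ 708561 · 1.4778051e-05 ≈ 10.47115.
Here α = 1, so p = 4/n is exactly at the triangle threshold p ~ 1/n. Asymptotically E[X] → c³/6 = 4³/6 = 32/3 ≈ 10.66667, a bounded constant. In this regime the triangle count is asymptotically Poisson(c³/6).

E[X] ≈ 10.47115; in regime p = Θ(1/n^{1}) E[X] stays bounded (at the triangle threshold p ~ 1/n).


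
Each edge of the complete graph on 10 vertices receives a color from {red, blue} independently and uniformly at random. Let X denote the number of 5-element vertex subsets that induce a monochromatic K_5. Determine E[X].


Let X = Σ_S X_S over the C(10, 5) = 252 subsets S of size 5, where X_S = 1 if the K_5 on S is monochromatic.
For a fixed S, the K_5 on S has C(5, 2) = 10 edges. P[all 10 edges red] = (1/2)^10, and likewise for blue, so P[monochromatic] = 2·(1/2)^10 = 2^{1 − 10} = 1/512.
By linearity: E[X] = C(10, 5) · 2^{1 − 10} = 252 · 1/512 = 63/128.
Numerically: E[X] ≈ 0.49219.

E[X] = C(10,5)·2^(1−C(5,2)) = 63/128 ≈ 0.49219.


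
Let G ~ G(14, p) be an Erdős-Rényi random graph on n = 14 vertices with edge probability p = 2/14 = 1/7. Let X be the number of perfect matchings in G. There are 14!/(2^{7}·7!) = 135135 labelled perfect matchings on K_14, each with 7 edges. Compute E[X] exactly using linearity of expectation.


K_14 has 14!/(2^{7}·7!) = 135135 labelled perfect matchings.
For each such perfect matching H, let X_H = 1 if all 7 edges of H are present in G. Then P[X_H = 1] = p^{7} = (1/7)^{7} = 1/823543.
Summing the indicators: E[X] = Σ_H E[X_H] = 135135 · p^{7} = 135135 · 1/823543 = 19305/117649.
Numerically: E[X] ≈ 0.164.

E[X] = 135135 · (1/7)^{7} = 19305/117649 ≈ 0.164.


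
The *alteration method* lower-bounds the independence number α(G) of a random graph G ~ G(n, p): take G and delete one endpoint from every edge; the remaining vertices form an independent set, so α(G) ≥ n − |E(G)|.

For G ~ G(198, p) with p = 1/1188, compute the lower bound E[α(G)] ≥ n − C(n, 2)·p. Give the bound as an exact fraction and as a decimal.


E[|E(G)|] = C(198, 2)·p = 19503 · (1/1188) = 197/12.
E[α(G)] ≥ n − E[|E(G)|] = 198 − 197/12 = 2179/12.
Numerically: ≈ 181.58333.
(This is only a lower bound; the true E[α(G)] may be larger.)

E[α(G)] ≥ 2179/12 ≈ 181.58333.


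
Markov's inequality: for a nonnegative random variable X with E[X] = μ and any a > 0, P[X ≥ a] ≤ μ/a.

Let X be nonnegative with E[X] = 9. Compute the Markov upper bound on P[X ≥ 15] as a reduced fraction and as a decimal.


μ = E[X] = 9, a = 15.
Markov: P[X ≥ 15] ≤ μ/a = (9)/15 = 3/5.
Numerically: ≈ 0.600.
(Since a = 15 > μ = 9.000, the bound 3/5 is < 1 and informative.)

P[X ≥ 15] ≤ 3/5 ≈ 0.600.


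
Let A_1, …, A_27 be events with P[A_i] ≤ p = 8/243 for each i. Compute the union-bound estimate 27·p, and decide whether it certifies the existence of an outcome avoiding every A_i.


Union bound: P[∪_{i=1}^{27} A_i] ≤ Σ_i P[A_i] ≤ 27·p = 27·(8/243) = 8/9.
Numerically: 8/9 ≈ 0.889.
Is 8/9 < 1? YES.
Since P[∪ A_i] ≤ 8/9 < 1, the complement has P[∩ A_i^c] ≥ 1 − 8/9 = 1/9 > 0, so some outcome avoids every A_i.

27·p = 8/9 ≈ 0.889; existence CERTIFIED by the union bound.


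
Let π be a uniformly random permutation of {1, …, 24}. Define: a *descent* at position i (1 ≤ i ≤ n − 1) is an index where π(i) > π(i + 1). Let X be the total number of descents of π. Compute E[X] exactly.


Write X = Σ X_I over i = 1, …, 23, with X_I the indicator of one descent.
There are 23 indicators.
For each fixed i, the pair (π(i), π(i+1)) is a uniformly random ordered pair of distinct values from {1, …, 24}; by symmetry P[π(i) > π(i+1)] = 1/2.
By linearity: E[X] = 23 · (1/2) = (24 − 1) · (1/2) = 23/2 ≈ 11.5000.

E[X] = 23/2 = 11.5000.


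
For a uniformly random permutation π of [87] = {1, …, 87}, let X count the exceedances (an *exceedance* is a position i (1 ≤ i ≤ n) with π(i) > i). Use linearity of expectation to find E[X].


Write X = Σ_{i=1}^{87} X_i, where X_i = 1_{π(i) > i}.
For each fixed i, π(i) is uniform over {1, …, 87} (marginal of a uniform permutation), so P[π(i) > i] = (n − i)/n. Summing: Σ_{i=1}^{87} (n − i)/n = (0 + 1 + … + 86)/87 = 87(87 − 1)/(2·87) = (87 − 1)/2.
Hence E[X] = Σ_{i=1}^{87} (87 − i)/87 = 43 ≈ 43.0000.

E[X] = 43 = 43.0000.


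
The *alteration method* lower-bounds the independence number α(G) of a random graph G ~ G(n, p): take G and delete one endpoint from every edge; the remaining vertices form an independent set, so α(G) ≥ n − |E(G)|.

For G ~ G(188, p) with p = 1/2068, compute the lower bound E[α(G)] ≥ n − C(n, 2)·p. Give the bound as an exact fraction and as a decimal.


E[|E(G)|] = C(188, 2)·p = 17578 · (1/2068) = 17/2.
E[α(G)] ≥ n − E[|E(G)|] = 188 − 17/2 = 359/2.
Numerically: ≈ 179.500.
(This is only a lower bound; the true E[α(G)] may be larger.)

E[α(G)] ≥ 359/2 ≈ 179.500.


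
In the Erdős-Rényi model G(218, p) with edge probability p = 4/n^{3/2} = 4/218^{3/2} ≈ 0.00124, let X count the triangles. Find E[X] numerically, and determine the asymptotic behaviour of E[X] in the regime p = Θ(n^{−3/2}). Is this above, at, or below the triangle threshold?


Number of potential triangles: C(218, 3) = 1703016.
Each occurs with probability p³ ≈ (0.00124)³ ≈ 1.91922e-09.
By linearity: E[X] = C(218, 3)·p³ ≈ 1703016 · 1.91922e-09 ≈ 0.003.
Since α = 3/2 > 1, p = c/n^{3/2} = o(1/n) is below the triangle threshold p ~ 1/n. Asymptotically E[X] ~ (c³/6)·n^{3(1−α)} = (4³/6)·n^{-1.5} → 0, so by Markov's inequality G has no triangles w.h.p.

E[X] ≈ 0.003; in regime p = Θ(1/n^{3/2}) E[X] tends to 0 (below the triangle threshold p ~ 1/n).


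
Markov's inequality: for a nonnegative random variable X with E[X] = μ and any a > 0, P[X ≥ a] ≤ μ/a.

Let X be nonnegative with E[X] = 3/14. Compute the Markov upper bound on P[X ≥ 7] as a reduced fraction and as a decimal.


μ = E[X] = 3/14, a = 7.
Markov: P[X ≥ 7] ≤ μ/a = (3/14)/7 = 3/98.
Numerically: ≈ 0.031.
(Since a = 7 > μ = 0.214, the bound 3/98 is < 1 and informative.)

P[X ≥ 7] ≤ 3/98 ≈ 0.031.


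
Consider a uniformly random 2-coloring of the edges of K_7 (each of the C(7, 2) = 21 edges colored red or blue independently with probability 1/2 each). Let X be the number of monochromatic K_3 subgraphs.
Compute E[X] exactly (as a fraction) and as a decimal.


Let X = Σ_S X_S over the C(7, 3) = 35 subsets S of size 3, where X_S = 1 if the K_3 on S is monochromatic.
For a fixed S, the K_3 on S has C(3, 2) = 3 edges. P[all 3 edges red] = (1/2)^3, and likewise for blue, so P[monochromatic] = 2·(1/2)^3 = 2^{1 − 3} = 1/4.
Summing: E[X] = C(7, 3) · 2^{1 − 3} = 35 · 1/4 = 35/4.
Numerically: E[X] ≈ 8.75000.

E[X] = C(7,3)·2^(1−C(3,2)) = 35/4 ≈ 8.75000.


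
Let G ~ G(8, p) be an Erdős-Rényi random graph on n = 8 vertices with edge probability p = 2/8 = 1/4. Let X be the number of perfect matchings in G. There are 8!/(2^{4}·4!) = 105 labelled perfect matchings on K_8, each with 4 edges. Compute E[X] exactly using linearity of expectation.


K_8 has 8!/(2^{4}·4!) = 105 labelled perfect matchings.
For each such perfect matching H, let X_H = 1 if all 4 edges of H are present in G. Then P[X_H = 1] = p^{4} = (1/4)^{4} = 1/256.
By linearity of expectation: E[X] = Σ_H E[X_H] = 105 · p^{4} = 105 · 1/256 = 105/256.
Numerically: E[X] ≈ 0.41016.

E[X] = 105 · (1/4)^{4} = 105/256 ≈ 0.41016.


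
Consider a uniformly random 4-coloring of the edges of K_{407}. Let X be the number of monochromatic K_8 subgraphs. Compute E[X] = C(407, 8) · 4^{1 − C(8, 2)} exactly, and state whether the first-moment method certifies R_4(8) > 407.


E[X] = C(407, 8) · 4^{1 − 28} = 17424959239309050 · 4^{−27} = 17424959239309050/18014398509481984.
As a reduced fraction: E[X] = 8712479619654525/9007199254740992 ≈ 0.967280.
Is E[X] < 1? YES.
Since E[X] < 1, there exists a 4-coloring of K_{407} with no monochromatic K_8; hence R_4(8) > 407.

E[X] = 8712479619654525/9007199254740992 ≈ 0.967280; E[X] < 1, so R_4(8) > 407.


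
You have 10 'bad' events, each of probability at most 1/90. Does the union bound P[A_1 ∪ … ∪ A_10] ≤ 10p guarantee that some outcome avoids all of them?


Union bound: P[∪_{i=1}^{10} A_i] ≤ Σ_i P[A_i] ≤ 10·p = 10·(1/90) = 1/9.
Numerically: 1/9 ≈ 0.11111.
Is 1/9 < 1? YES.
Since P[∪ A_i] ≤ 1/9 < 1, the complement has P[∩ A_i^c] ≥ 1 − 1/9 = 8/9 > 0, so some outcome avoids every A_i.

10·p = 1/9 ≈ 0.11111; existence CERTIFIED by the union bound.


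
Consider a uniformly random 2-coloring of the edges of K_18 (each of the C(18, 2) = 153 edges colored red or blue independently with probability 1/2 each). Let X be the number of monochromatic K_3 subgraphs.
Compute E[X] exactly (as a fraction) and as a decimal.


Let X = Σ_S X_S over the C(18, 3) = 816 subsets S of size 3, where X_S = 1 if the K_3 on S is monochromatic.
For a fixed S, the K_3 on S has C(3, 2) = 3 edges. P[all 3 edges red] = (1/2)^3, and likewise for blue, so P[monochromatic] = 2·(1/2)^3 = 2^{1 − 3} = 1/4.
By linearity: E[X] = C(18, 3) · 2^{1 − 3} = 816 · 1/4 = 204.
Numerically: E[X] ≈ 204.000.

E[X] = C(18,3)·2^(1−C(3,2)) = 204 ≈ 204.000.


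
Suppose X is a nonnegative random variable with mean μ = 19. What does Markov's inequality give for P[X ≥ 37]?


μ = E[X] = 19, a = 37.
Markov: P[X ≥ 37] ≤ μ/a = (19)/37 = 19/37.
Numerically: ≈ 0.5135.
(Since a = 37 > μ = 19.0000, the bound 19/37 is < 1 and informative.)

P[X ≥ 37] ≤ 19/37 ≈ 0.5135.


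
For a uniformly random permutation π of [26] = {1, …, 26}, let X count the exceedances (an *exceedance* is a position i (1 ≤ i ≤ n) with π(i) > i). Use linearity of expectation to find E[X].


Write X = Σ_{i=1}^{26} X_i, where X_i = 1_{π(i) > i}.
For each fixed i, π(i) is uniform over {1, …, 26} (marginal of a uniform permutation), so P[π(i) > i] = (n − i)/n. Summing: Σ_{i=1}^{26} (n − i)/n = (0 + 1 + … + 25)/26 = 26(26 − 1)/(2·26) = (26 − 1)/2.
Hence E[X] = Σ_{i=1}^{26} (26 − i)/26 = 25/2 ≈ 12.500.

E[X] = 25/2 = 12.500.


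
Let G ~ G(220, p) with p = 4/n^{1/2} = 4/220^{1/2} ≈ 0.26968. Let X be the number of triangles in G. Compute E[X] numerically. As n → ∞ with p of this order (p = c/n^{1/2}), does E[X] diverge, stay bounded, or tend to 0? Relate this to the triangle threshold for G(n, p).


Number of potential triangles: C(220, 3) = 1750540.
Each occurs with probability p³ ≈ (0.26968)³ ≈ 1.9613087e-02.
By linearity: E[X] = C(220, 3)·p³ ≈ 1750540 · 1.9613087e-02 ≈ 34333.49316.
Since α = 1/2 < 1, p = c/n^{1/2} ≫ 1/n is above the triangle threshold p ~ 1/n. Asymptotically E[X] ~ (c³/6)·n^{3(1−α)} = (4³/6)·n^{1.5} → ∞; triangles are abundant w.h.p.

E[X] ≈ 34333.49316; in regime p = Θ(1/n^{1/2}) E[X] diverges (above the triangle threshold p ~ 1/n).


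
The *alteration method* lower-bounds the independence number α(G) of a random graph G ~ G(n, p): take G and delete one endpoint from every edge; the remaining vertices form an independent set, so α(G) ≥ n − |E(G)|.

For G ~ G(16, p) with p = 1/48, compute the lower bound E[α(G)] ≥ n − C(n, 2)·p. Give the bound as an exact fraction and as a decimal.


E[|E(G)|] = C(16, 2)·p = 120 · (1/48) = 5/2.
E[α(G)] ≥ n − E[|E(G)|] = 16 − 5/2 = 27/2.
Numerically: ≈ 13.50000.
(This is only a lower bound; the true E[α(G)] may be larger.)

E[α(G)] ≥ 27/2 ≈ 13.50000.


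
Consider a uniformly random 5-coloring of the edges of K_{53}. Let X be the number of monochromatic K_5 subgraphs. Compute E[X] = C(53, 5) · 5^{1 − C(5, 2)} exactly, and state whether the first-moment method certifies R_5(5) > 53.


E[X] = C(53, 5) · 5^{1 − 10} = 2869685 · 5^{−9} = 2869685/1953125.
As a reduced fraction: E[X] = 573937/390625 ≈ 1.469279.
Is E[X] < 1? NO.
Since E[X] ≥ 1, the first-moment bound is inconclusive at n = 53; it does NOT by itself certify R_5(5) > 53.

E[X] = 573937/390625 ≈ 1.469279; E[X] ≥ 1; first-moment method inconclusive here.


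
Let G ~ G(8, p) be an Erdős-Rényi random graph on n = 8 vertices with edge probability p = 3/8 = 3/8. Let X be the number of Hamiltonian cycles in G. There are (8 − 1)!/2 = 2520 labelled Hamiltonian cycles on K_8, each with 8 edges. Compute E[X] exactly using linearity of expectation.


K_8 has (8 − 1)!/2 = 2520 labelled Hamiltonian cycles.
For each such Hamiltonian cycle H, let X_H = 1 if all 8 edges of H are present in G. Then P[X_H = 1] = p^{8} = (3/8)^{8} = 6561/16777216.
By linearity: E[X] = Σ_H E[X_H] = 2520 · p^{8} = 2520 · 6561/16777216 = 2066715/2097152.
Numerically: E[X] ≈ 0.9855.

E[X] = 2520 · (3/8)^{8} = 2066715/2097152 ≈ 0.9855.


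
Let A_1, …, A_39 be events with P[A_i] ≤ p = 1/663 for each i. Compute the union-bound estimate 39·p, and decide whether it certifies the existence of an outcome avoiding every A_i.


Union bound: P[∪_{i=1}^{39} A_i] ≤ Σ_i P[A_i] ≤ 39·p = 39·(1/663) = 1/17.
Numerically: 1/17 ≈ 0.05882.
Is 1/17 < 1? YES.
Since P[∪ A_i] ≤ 1/17 < 1, the complement has P[∩ A_i^c] ≥ 1 − 1/17 = 16/17 > 0, so some outcome avoids every A_i.

39·p = 1/17 ≈ 0.05882; existence CERTIFIED by the union bound.


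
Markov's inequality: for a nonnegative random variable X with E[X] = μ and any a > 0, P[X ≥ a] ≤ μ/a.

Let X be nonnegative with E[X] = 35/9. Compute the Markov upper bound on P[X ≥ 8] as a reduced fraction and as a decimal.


μ = E[X] = 35/9, a = 8.
Markov: P[X ≥ 8] ≤ μ/a = (35/9)/8 = 35/72.
Numerically: ≈ 0.48611.
(Since a = 8 > μ = 3.88889, the bound 35/72 is < 1 and informative.)

P[X ≥ 8] ≤ 35/72 ≈ 0.48611.


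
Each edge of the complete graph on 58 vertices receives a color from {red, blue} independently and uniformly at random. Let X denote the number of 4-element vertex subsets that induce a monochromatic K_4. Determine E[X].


Let X = Σ_S X_S over the C(58, 4) = 424270 subsets S of size 4, where X_S = 1 if the K_4 on S is monochromatic.
For a fixed S, the K_4 on S has C(4, 2) = 6 edges. P[all 6 edges red] = (1/2)^6, and likewise for blue, so P[monochromatic] = 2·(1/2)^6 = 2^{1 − 6} = 1/32.
By linearity: E[X] = C(58, 4) · 2^{1 − 6} = 424270 · 1/32 = 212135/16.
Numerically: E[X] ≈ 13258.43750.

E[X] = C(58,4)·2^(1−C(4,2)) = 212135/16 ≈ 13258.43750.


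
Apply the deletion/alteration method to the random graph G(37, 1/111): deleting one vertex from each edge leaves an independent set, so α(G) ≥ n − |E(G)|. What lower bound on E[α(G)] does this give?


E[|E(G)|] = C(37, 2)·p = 666 · (1/111) = 6.
E[α(G)] ≥ n − E[|E(G)|] = 37 − 6 = 31.
Numerically: ≈ 31.0000.
(This is only a lower bound; the true E[α(G)] may be larger.)

E[α(G)] ≥ 31 ≈ 31.0000.


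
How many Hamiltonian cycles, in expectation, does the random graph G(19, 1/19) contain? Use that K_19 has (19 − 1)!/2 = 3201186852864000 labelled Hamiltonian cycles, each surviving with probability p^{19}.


K_19 has (19 − 1)!/2 = 3201186852864000 labelled Hamiltonian cycles.
For each such Hamiltonian cycle H, let X_H = 1 if all 19 edges of H are present in G. Then P[X_H = 1] = p^{19} = (1/19)^{19} = 1/1978419655660313589123979.
Summing the indicators: E[X] = Σ_H E[X_H] = 3201186852864000 · p^{19} = 3201186852864000 · 1/1978419655660313589123979 = 3201186852864000/1978419655660313589123979.
Numerically: E[X] ≈ 1.6181e-09.

E[X] = 3201186852864000 · (1/19)^{19} = 3201186852864000/1978419655660313589123979 ≈ 1.6181e-09.


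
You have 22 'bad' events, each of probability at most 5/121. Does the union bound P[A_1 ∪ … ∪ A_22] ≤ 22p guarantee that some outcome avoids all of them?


Union bound: P[∪_{i=1}^{22} A_i] ≤ Σ_i P[A_i] ≤ 22·p = 22·(5/121) = 10/11.
Numerically: 10/11 ≈ 0.90909.
Is 10/11 < 1? YES.
Since P[∪ A_i] ≤ 10/11 < 1, the complement has P[∩ A_i^c] ≥ 1 − 10/11 = 1/11 > 0, so some outcome avoids every A_i.

22·p = 10/11 ≈ 0.90909; existence CERTIFIED by the union bound.


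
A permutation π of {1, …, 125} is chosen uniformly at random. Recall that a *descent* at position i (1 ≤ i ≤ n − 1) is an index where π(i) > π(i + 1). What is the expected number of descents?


Write X = Σ X_I over i = 1, …, 124, with X_I the indicator of one descent.
There are 124 indicators.
For each fixed i, the pair (π(i), π(i+1)) is a uniformly random ordered pair of distinct values from {1, …, 125}; by symmetry P[π(i) > π(i+1)] = 1/2.
By linearity: E[X] = 124 · (1/2) = (125 − 1) · (1/2) = 62 ≈ 62.0000.

E[X] = 62 = 62.0000.


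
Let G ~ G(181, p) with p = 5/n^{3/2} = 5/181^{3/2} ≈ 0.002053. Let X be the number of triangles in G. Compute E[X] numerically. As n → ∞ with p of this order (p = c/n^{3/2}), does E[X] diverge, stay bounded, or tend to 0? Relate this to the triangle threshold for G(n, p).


Number of potential triangles: C(181, 3) = 971970.
Each occurs with probability p³ ≈ (0.002053)³ ≈ 8.656781e-09.
By linearity: E[X] = C(181, 3)·p³ ≈ 971970 · 8.656781e-09 ≈ 0.0084.
Since α = 3/2 > 1, p = c/n^{3/2} = o(1/n) is below the triangle threshold p ~ 1/n. Asymptotically E[X] ~ (c³/6)·n^{3(1−α)} = (5³/6)·n^{-1.5} → 0, so by Markov's inequality G has no triangles w.h.p.

E[X] ≈ 0.0084; in regime p = Θ(1/n^{3/2}) E[X] tends to 0 (below the triangle threshold p ~ 1/n).


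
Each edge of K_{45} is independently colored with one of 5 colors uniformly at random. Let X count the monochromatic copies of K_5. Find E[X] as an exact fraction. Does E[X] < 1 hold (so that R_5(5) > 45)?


E[X] = C(45, 5) · 5^{1 − 10} = 1221759 · 5^{−9} = 1221759/1953125.
As a reduced fraction: E[X] = 1221759/1953125 ≈ 0.625541.
Is E[X] < 1? YES.
Since E[X] < 1, there exists a 5-coloring of K_{45} with no monochromatic K_5; hence R_5(5) > 45.

E[X] = 1221759/1953125 ≈ 0.625541; E[X] < 1, so R_5(5) > 45.


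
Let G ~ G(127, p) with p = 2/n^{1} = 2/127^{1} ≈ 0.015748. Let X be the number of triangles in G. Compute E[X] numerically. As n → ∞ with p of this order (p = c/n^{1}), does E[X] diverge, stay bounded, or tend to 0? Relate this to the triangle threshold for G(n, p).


Number of potential triangles: C(127, 3) = 333375.
Each occurs with probability p³ ≈ (0.015748)³ ≈ 3.9055196e-06.
By linearity: E[X] = C(127, 3)·p³ ≈ 333375 · 3.9055196e-06 ≈ 1.30200.
Here α = 1, so p = 2/n is exactly at the triangle threshold p ~ 1/n. Asymptotically E[X] → c³/6 = 2³/6 = 4/3 ≈ 1.33333, a bounded constant. In this regime the triangle count is asymptotically Poisson(c³/6).

E[X] ≈ 1.30200; in regime p = Θ(1/n^{1}) E[X] stays bounded (at the triangle threshold p ~ 1/n).


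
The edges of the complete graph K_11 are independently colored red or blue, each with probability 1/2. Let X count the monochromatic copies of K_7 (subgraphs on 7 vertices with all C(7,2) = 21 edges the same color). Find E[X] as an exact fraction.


Let X = Σ_S X_S over the C(11, 7) = 330 subsets S of size 7, where X_S = 1 if the K_7 on S is monochromatic.
For a fixed S, the K_7 on S has C(7, 2) = 21 edges. P[all 21 edges red] = (1/2)^21, and likewise for blue, so P[monochromatic] = 2·(1/2)^21 = 2^{1 − 21} = 1/1048576.
By linearity: E[X] = C(11, 7) · 2^{1 − 21} = 330 · 1/1048576 = 165/524288.
Numerically: E[X] ≈ 0.00031.

E[X] = C(11,7)·2^(1−C(7,2)) = 165/524288 ≈ 0.00031.


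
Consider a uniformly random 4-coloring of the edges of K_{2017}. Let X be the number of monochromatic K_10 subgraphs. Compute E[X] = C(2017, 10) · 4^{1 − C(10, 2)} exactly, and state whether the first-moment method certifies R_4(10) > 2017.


E[X] = C(2017, 10) · 4^{1 − 45} = 300324964434452596180990448 · 4^{−44} = 300324964434452596180990448/309485009821345068724781056.
As a reduced fraction: E[X] = 18770310277153287261311903/19342813113834066795298816 ≈ 0.9704.
Is E[X] < 1? YES.
Since E[X] < 1, there exists a 4-coloring of K_{2017} with no monochromatic K_10; hence R_4(10) > 2017.

E[X] = 18770310277153287261311903/19342813113834066795298816 ≈ 0.9704; E[X] < 1, so R_4(10) > 2017.


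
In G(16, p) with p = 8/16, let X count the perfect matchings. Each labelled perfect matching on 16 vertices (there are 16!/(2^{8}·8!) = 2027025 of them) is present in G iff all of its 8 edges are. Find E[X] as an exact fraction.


K_16 has 16!/(2^{8}·8!) = 2027025 labelled perfect matchings.
For each such perfect matching H, let X_H = 1 if all 8 edges of H are present in G. Then P[X_H = 1] = p^{8} = (1/2)^{8} = 1/256.
By linearity: E[X] = Σ_H E[X_H] = 2027025 · p^{8} = 2027025 · 1/256 = 2027025/256.
Numerically: E[X] ≈ 7918.1.

E[X] = 2027025 · (1/2)^{8} = 2027025/256 ≈ 7918.1.


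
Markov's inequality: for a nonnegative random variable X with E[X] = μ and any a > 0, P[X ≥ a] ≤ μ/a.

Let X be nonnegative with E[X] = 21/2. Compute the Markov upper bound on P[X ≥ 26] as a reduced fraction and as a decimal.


μ = E[X] = 21/2, a = 26.
Markov: P[X ≥ 26] ≤ μ/a = (21/2)/26 = 21/52.
Numerically: ≈ 0.403846.
(Since a = 26 > μ = 10.500000, the bound 21/52 is < 1 and informative.)

P[X ≥ 26] ≤ 21/52 ≈ 0.403846.


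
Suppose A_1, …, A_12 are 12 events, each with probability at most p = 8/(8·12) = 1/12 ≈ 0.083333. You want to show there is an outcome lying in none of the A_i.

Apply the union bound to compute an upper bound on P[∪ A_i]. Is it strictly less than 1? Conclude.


Union bound: P[∪_{i=1}^{12} A_i] ≤ Σ_i P[A_i] ≤ 12·p = 12·(1/12) = 1.
Numerically: 1 ≈ 1.000000.
Is 1 < 1? NO.
Since the bound 1 is ≥ 1, the union bound is uninformative here; it does NOT by itself certify existence.

12·p = 1 ≈ 1.000000; existence NOT certified by the union bound.


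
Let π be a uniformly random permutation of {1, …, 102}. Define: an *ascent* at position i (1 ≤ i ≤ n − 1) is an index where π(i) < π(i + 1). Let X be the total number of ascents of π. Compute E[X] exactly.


Write X = Σ X_I over i = 1, …, 101, with X_I the indicator of one ascent.
There are 101 indicators.
For each fixed i, the pair (π(i), π(i+1)) is a uniformly random ordered pair of distinct values from {1, …, 102}; by symmetry P[π(i) < π(i+1)] = 1/2.
By linearity: E[X] = 101 · (1/2) = (102 − 1) · (1/2) = 101/2 ≈ 50.5000.

E[X] = 101/2 = 50.5000.


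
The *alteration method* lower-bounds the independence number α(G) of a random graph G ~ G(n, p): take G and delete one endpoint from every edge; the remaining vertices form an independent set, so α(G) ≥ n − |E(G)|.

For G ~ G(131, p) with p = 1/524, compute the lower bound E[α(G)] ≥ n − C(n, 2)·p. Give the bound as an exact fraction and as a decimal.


E[|E(G)|] = C(131, 2)·p = 8515 · (1/524) = 65/4.
E[α(G)] ≥ n − E[|E(G)|] = 131 − 65/4 = 459/4.
Numerically: ≈ 114.750.
(This is only a lower bound; the true E[α(G)] may be larger.)

E[α(G)] ≥ 459/4 ≈ 114.750.


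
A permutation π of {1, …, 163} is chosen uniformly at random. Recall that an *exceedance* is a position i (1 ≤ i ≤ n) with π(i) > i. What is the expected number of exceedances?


Write X = Σ_{i=1}^{163} X_i, where X_i = 1_{π(i) > i}.
For each fixed i, π(i) is uniform over {1, …, 163} (marginal of a uniform permutation), so P[π(i) > i] = (n − i)/n. Summing: Σ_{i=1}^{163} (n − i)/n = (0 + 1 + … + 162)/163 = 163(163 − 1)/(2·163) = (163 − 1)/2.
Hence E[X] = Σ_{i=1}^{163} (163 − i)/163 = 81 ≈ 81.0000.

E[X] = 81 = 81.0000.


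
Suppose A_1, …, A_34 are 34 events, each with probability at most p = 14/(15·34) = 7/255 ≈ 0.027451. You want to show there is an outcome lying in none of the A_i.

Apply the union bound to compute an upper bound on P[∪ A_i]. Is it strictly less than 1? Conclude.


Union bound: P[∪_{i=1}^{34} A_i] ≤ Σ_i P[A_i] ≤ 34·p = 34·(7/255) = 14/15.
Numerically: 14/15 ≈ 0.933333.
Is 14/15 < 1? YES.
Since P[∪ A_i] ≤ 14/15 < 1, the complement has P[∩ A_i^c] ≥ 1 − 14/15 = 1/15 > 0, so some outcome avoids every A_i.

34·p = 14/15 ≈ 0.933333; existence CERTIFIED by the union bound.


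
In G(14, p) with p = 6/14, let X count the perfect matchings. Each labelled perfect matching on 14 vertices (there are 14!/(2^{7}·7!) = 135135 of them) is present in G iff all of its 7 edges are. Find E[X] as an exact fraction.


K_14 has 14!/(2^{7}·7!) = 135135 labelled perfect matchings.
For each such perfect matching H, let X_H = 1 if all 7 edges of H are present in G. Then P[X_H = 1] = p^{7} = (3/7)^{7} = 2187/823543.
By linearity of expectation: E[X] = Σ_H E[X_H] = 135135 · p^{7} = 135135 · 2187/823543 = 42220035/117649.
Numerically: E[X] ≈ 358.864.

E[X] = 135135 · (3/7)^{7} = 42220035/117649 ≈ 358.864.


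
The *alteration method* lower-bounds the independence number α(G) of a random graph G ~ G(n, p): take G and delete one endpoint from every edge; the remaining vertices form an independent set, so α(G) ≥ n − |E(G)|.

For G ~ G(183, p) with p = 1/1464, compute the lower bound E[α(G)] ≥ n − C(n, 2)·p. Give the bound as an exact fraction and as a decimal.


E[|E(G)|] = C(183, 2)·p = 16653 · (1/1464) = 91/8.
E[α(G)] ≥ n − E[|E(G)|] = 183 − 91/8 = 1373/8.
Numerically: ≈ 171.62500.
(This is only a lower bound; the true E[α(G)] may be larger.)

E[α(G)] ≥ 1373/8 ≈ 171.62500.


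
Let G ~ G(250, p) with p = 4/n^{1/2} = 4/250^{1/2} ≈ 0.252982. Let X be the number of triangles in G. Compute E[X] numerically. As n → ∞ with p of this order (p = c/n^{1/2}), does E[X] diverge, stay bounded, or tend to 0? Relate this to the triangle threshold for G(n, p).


Number of potential triangles: C(250, 3) = 2573000.
Each occurs with probability p³ ≈ (0.252982)³ ≈ 1.61908616e-02.
By linearity: E[X] = C(250, 3)·p³ ≈ 2573000 · 1.61908616e-02 ≈ 41659.086948.
Since α = 1/2 < 1, p = c/n^{1/2} ≫ 1/n is above the triangle threshold p ~ 1/n. Asymptotically E[X] ~ (c³/6)·n^{3(1−α)} = (4³/6)·n^{1.5} → ∞; triangles are abundant w.h.p.

E[X] ≈ 41659.086948; in regime p = Θ(1/n^{1/2}) E[X] diverges (above the triangle threshold p ~ 1/n).


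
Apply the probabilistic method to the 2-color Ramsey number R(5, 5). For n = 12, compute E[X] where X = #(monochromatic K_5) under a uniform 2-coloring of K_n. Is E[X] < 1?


E[X] = C(12, 5) · 2^{1 − 10} = 792 · 2^{−9} = 792/512.
As a reduced fraction: E[X] = 99/64 ≈ 1.546875.
Is E[X] < 1? NO.
Since E[X] ≥ 1, the first-moment bound is inconclusive at n = 12; it does NOT by itself certify R(5, 5) > 12.

E[X] = 99/64 ≈ 1.546875; E[X] ≥ 1; first-moment method inconclusive here.


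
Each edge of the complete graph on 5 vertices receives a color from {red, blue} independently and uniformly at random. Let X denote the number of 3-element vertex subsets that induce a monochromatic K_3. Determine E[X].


Let X = Σ_S X_S over the C(5, 3) = 10 subsets S of size 3, where X_S = 1 if the K_3 on S is monochromatic.
For a fixed S, the K_3 on S has C(3, 2) = 3 edges. P[all 3 edges red] = (1/2)^3, and likewise for blue, so P[monochromatic] = 2·(1/2)^3 = 2^{1 − 3} = 1/4.
Summing: E[X] = C(5, 3) · 2^{1 − 3} = 10 · 1/4 = 5/2.
Numerically: E[X] ≈ 2.500.

E[X] = C(5,3)·2^(1−C(3,2)) = 5/2 ≈ 2.500.


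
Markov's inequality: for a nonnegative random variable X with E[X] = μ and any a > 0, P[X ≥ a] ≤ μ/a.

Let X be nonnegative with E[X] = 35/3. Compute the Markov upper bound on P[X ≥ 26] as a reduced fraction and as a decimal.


μ = E[X] = 35/3, a = 26.
Markov: P[X ≥ 26] ≤ μ/a = (35/3)/26 = 35/78.
Numerically: ≈ 0.449.
(Since a = 26 > μ = 11.667, the bound 35/78 is < 1 and informative.)

P[X ≥ 26] ≤ 35/78 ≈ 0.449.
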